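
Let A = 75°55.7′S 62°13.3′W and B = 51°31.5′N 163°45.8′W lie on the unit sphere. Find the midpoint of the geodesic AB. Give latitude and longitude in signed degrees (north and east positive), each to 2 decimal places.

-16.77°, -141.21°

Central angle δ = 2.4810 rad. Interpolating on the sphere with fraction f = 0.5:
P = [sin((1−f)δ)·A + sin(fδ)·B] / sin δ = 1.5418·A + 1.5418·B in Cartesian coordinates,
giving P = (-0.7463, -0.5999, -0.2885), i.e. latitude -16.77°, longitude -141.21°.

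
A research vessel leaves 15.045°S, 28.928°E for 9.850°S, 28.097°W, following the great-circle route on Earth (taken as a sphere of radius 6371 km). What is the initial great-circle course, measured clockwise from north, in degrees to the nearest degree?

268°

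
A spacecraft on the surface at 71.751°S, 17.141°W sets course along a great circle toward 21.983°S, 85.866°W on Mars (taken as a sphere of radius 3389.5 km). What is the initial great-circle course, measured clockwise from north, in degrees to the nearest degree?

With φ₁ = -1.2523, φ₂ = -0.3837, Δλ = -1.1995 rad, the forward-azimuth formula gives
θ = atan2( sin Δλ cos φ₂ , cos φ₁ sin φ₂ − sin φ₁ cos φ₂ cos Δλ ) = atan2(-0.8641, 0.2023) = -76.82°.
Adding 360° brings this into [0°, 360°): 283°.

283°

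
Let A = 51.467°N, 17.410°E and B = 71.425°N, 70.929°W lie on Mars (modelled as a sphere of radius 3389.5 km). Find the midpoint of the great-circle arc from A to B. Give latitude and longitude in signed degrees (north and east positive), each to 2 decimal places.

67.75°, -9.32°

Central angle δ = 0.7269 rad. Interpolating on the sphere with fraction f = 0.5:
P = [sin((1−f)δ)·A + sin(fδ)·B] / sin δ = 0.5349·A + 0.5349·B in Cartesian coordinates,
giving P = (0.3737, -0.0613, 0.9255), i.e. latitude 67.75°, longitude -9.32°.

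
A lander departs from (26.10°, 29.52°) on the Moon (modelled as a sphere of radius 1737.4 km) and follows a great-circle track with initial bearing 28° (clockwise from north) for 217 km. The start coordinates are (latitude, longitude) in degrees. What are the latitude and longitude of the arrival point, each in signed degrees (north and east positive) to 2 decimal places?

Angular distance δ = d/R = 217/1737.4 = 0.12490 rad; initial bearing θ = 0.4887 rad.
sin φ₂ = sin φ₁ cos δ + cos φ₁ sin δ cos θ = (0.4399)(0.9922) + (0.8980)(0.1246)(0.8829) = 0.5353, so φ₂ = 32.36°.
Δλ = atan2(sin θ sin δ cos φ₁, cos δ − sin φ₁ sin φ₂) = atan2(0.0525, 0.7567) = 3.970°.
λ₂ = 29.520° + 3.970° = 33.49°.

32.36°, 33.49°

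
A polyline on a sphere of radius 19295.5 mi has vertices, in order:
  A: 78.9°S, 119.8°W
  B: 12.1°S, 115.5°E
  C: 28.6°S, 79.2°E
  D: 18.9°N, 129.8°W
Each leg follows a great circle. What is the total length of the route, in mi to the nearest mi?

92202 mi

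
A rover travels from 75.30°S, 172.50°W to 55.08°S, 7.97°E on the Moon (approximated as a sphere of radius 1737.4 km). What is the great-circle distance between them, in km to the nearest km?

With latitudes φ₁ = -75.300°, φ₂ = -55.080° and longitude difference Δλ = -179.530°:
cos c = sin φ₁ sin φ₂ + cos φ₁ cos φ₂ cos Δλ = (-0.9673)(-0.8200) + (0.2538)(0.5724)(-1.0000) = 0.64786,
so c = arccos(0.64786) = 0.86603 rad.
Distance = R·c = 1737.4 × 0.8660 ≈ 1505 km.

1505 km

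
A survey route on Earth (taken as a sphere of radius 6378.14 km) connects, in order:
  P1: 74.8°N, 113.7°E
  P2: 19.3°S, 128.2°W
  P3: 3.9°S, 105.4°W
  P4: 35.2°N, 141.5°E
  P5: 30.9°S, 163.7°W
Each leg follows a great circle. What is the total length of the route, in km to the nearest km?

37594 km

Leg P1→P2: central angle 2.0214 rad, distance 12892.7 km.
Leg P2→P3: central angle 0.4723 rad, distance 3012.4 km.
Leg P3→P4: central angle 1.9381 rad, distance 12361.2 km.
Leg P4→P5: central angle 1.4624 rad, distance 9327.6 km.
Total: 12892.7 + 3012.4 + 12361.2 + 9327.6 ≈ 37594 km.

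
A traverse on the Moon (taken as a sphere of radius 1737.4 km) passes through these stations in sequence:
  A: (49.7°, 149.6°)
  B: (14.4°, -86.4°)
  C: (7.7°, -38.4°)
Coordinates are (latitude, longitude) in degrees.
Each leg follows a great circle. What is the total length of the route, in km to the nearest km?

4450 km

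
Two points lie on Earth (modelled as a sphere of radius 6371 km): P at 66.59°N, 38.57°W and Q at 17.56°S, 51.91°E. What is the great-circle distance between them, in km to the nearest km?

11816 km

Let φ₁ = 1.1622 rad, φ₂ = -0.3065 rad, and Δλ = 1.5792 rad.
Haversine: a = sin²(Δφ/2) + cos φ₁ cos φ₂ sin²(Δλ/2) = 0.4490 + (0.3973)(0.9534)(0.5042) = 0.64002.
Central angle c = 2·arcsin(√a) = 1.85464 rad.
Distance = R·c = 6371 × 1.8546 ≈ 11816 km.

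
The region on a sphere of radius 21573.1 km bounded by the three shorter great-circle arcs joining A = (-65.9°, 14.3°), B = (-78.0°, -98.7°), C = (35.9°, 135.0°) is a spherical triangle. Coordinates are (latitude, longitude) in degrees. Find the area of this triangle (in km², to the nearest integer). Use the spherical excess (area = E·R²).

592176887 km²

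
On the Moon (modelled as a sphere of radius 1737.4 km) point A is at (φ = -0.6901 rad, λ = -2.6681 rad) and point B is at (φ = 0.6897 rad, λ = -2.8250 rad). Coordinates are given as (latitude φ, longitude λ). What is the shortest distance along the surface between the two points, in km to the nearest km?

With latitudes φ₁ = -39.540°, φ₂ = 39.517° and longitude difference Δλ = -8.990°:
cos c = sin φ₁ sin φ₂ + cos φ₁ cos φ₂ cos Δλ = (-0.6366)(0.6363) + (0.7712)(0.7714)(0.9877) = 0.18253,
so c = arccos(0.18253) = 1.38724 rad.
Distance = R·c = 1737.4 × 1.3872 ≈ 2410 km.

2410 km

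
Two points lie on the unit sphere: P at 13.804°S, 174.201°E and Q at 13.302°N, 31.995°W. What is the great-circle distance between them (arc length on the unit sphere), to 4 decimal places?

Let φ₁ = -0.2409 rad, φ₂ = 0.2322 rad, and Δλ = 2.6844 rad.
cos c = sin φ₁ sin φ₂ + cos φ₁ cos φ₂ cos Δλ = (-0.2386)(0.2301) + (0.9711)(0.9732)(-0.8973) = -0.90289,
so c = arccos(-0.90289) = 2.69725 rad.
On the unit sphere the arc length equals the central angle: 2.6972.

2.6972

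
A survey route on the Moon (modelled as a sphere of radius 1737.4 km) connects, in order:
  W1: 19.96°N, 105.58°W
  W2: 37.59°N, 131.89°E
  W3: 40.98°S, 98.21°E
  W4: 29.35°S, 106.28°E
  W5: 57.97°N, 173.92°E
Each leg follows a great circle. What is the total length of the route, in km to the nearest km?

9179 km

Leg W1→W2: central angle 1.7643 rad, distance 3065.3 km.
Leg W2→W3: central angle 1.4729 rad, distance 2559.0 km.
Leg W3→W4: central angle 0.2331 rad, distance 405.0 km.
Leg W4→W5: central angle 1.8128 rad, distance 3149.6 km.
Total: 3065.3 + 2559.0 + 405.0 + 3149.6 ≈ 9179 km.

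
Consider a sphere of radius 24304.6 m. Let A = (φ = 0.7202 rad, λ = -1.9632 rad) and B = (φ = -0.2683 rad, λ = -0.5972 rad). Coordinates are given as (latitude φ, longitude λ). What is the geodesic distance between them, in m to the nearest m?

38845 m

With latitudes φ₁ = 41.264°, φ₂ = -15.372° and longitude difference Δλ = 78.266°:
Haversine: a = sin²(Δφ/2) + cos φ₁ cos φ₂ sin²(Δλ/2) = 0.2250 + (0.7517)(0.9642)(0.3983) = 0.51372.
Central angle c = 2·arcsin(√a) = 1.59824 rad.
Distance = R·c = 24304.6 × 1.5982 ≈ 38845 m.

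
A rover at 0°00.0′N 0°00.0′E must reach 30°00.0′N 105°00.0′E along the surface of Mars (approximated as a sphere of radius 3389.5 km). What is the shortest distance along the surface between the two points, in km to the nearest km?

In radians: φ₁ = 0.0000, φ₂ = 0.5236, Δλ = 105.000° = 1.8326 rad.
cos c = sin φ₁ sin φ₂ + cos φ₁ cos φ₂ cos Δλ = (0.0000)(0.5000) + (1.0000)(0.8660)(-0.2588) = -0.22414,
so c = arccos(-0.22414) = 1.79686 rad.
Distance = R·c = 3389.5 × 1.7969 ≈ 6090 km.

6090 km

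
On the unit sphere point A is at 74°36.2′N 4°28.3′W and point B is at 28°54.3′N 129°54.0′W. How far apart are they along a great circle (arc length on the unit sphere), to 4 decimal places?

Let φ₁ = 1.3021 rad, φ₂ = 0.5045 rad, and Δλ = -2.1891 rad.
cos c = sin φ₁ sin φ₂ + cos φ₁ cos φ₂ cos Δλ = (0.9641)(0.4834) + (0.2655)(0.8754)(-0.5797) = 0.33128,
so c = arccos(0.33128) = 1.23314 rad.
On the unit sphere the arc length equals the central angle: 1.2331.

1.2331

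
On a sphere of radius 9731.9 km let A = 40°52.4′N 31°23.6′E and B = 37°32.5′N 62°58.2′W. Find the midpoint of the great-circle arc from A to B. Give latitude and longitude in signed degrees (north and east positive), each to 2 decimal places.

50.19°, -17.26°

Central angle δ = 1.2099 rad. Interpolating on the sphere with fraction f = 0.5:
P = [sin((1−f)δ)·A + sin(fδ)·B] / sin δ = 0.6079·A + 0.6079·B in Cartesian coordinates,
giving P = (0.6114, -0.1899, 0.7682), i.e. latitude 50.19°, longitude -17.26°.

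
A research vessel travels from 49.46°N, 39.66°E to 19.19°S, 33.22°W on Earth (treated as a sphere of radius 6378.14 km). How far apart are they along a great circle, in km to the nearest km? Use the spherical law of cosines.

Let φ₁ = 0.8632 rad, φ₂ = -0.3349 rad, and Δλ = -1.2720 rad.
cos c = sin φ₁ sin φ₂ + cos φ₁ cos φ₂ cos Δλ = (0.7600)(-0.3287) + (0.6500)(0.9444)(0.2944) = -0.06909,
so c = arccos(-0.06909) = 1.63994 rad.
Distance = R·c = 6378.14 × 1.6399 ≈ 10460 km.

10460 km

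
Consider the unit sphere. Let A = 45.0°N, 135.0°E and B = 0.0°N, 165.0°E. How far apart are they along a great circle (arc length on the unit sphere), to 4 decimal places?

In radians: φ₁ = 0.7854, φ₂ = 0.0000, Δλ = 30.000° = 0.5236 rad.
Haversine: a = sin²(Δφ/2) + cos φ₁ cos φ₂ sin²(Δλ/2) = 0.1464 + (0.7071)(1.0000)(0.0670) = 0.19381.
Central angle c = 2·arcsin(√a) = 0.91174 rad.
On the unit sphere the arc length equals the central angle: 0.9117.

0.9117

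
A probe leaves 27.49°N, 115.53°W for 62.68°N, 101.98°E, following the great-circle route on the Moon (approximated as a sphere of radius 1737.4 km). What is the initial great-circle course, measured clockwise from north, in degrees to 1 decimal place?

343.7°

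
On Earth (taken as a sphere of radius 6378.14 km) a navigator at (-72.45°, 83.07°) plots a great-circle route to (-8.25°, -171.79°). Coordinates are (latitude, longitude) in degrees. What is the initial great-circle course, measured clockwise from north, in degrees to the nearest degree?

107°

With φ₁ = -1.2645, φ₂ = -0.1440, Δλ = 1.8350 rad, the forward-azimuth formula gives
θ = atan2( sin Δλ cos φ₂ , cos φ₁ sin φ₂ − sin φ₁ cos φ₂ cos Δλ ) = atan2(0.9553, -0.2897) = 106.87°.
So the initial bearing is 107°.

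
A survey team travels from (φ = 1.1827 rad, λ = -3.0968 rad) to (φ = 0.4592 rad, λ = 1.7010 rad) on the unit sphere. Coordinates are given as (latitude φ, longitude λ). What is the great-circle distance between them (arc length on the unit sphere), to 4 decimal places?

1.1161

With latitudes φ₁ = 67.764°, φ₂ = 26.310° and longitude difference Δλ = -85.106°:
cos c = sin φ₁ sin φ₂ + cos φ₁ cos φ₂ cos Δλ = (0.9256)(0.4432) + (0.3784)(0.8964)(0.0853) = 0.43921,
so c = arccos(0.43921) = 1.11608 rad.
On the unit sphere the arc length equals the central angle: 1.1161.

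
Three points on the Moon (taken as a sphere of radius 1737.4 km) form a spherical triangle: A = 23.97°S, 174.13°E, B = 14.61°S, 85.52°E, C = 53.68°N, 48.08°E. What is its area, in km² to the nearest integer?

4532442 km²

Side lengths (central angles): a = 1.3162, b = 2.2729, c = 1.4466 rad; semiperimeter s = 2.5178.
By l'Huilier's theorem, tan(E/4) = √[tan(s/2) tan((s−a)/2) tan((s−b)/2) tan((s−c)/2)], giving spherical excess E = 1.5015 rad.
Area = E·R² = 1.5015 × (1737.4)² ≈ 4532442 km².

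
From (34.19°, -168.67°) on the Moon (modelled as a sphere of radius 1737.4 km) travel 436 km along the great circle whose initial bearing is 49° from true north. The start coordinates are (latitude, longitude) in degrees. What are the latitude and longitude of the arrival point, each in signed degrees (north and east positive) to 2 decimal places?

42.77°, -153.88°

Angular distance δ = d/R = 436/1737.4 = 0.25095 rad; initial bearing θ = 0.8552 rad.
sin φ₂ = sin φ₁ cos δ + cos φ₁ sin δ cos θ = (0.5619)(0.9687) + (0.8272)(0.2483)(0.6561) = 0.6791, so φ₂ = 42.77°.
Δλ = atan2(sin θ sin δ cos φ₁, cos δ − sin φ₁ sin φ₂) = atan2(0.1550, 0.5871) = 14.792°.
λ₂ = -168.670° + 14.792° = -153.88°.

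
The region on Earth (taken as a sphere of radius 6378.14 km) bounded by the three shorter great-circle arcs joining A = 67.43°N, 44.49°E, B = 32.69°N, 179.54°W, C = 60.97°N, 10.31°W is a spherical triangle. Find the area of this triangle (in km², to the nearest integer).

12506905 km²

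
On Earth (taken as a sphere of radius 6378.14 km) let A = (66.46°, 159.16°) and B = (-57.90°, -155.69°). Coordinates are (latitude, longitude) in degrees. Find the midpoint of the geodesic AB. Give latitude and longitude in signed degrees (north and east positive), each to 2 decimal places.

4.63°, -174.89°

Central angle δ = 2.2484 rad. Interpolating on the sphere with fraction f = 0.5:
P = [sin((1−f)δ)·A + sin(fδ)·B] / sin δ = 1.1577·A + 1.1577·B in Cartesian coordinates,
giving P = (-0.9928, -0.0888, 0.0806), i.e. latitude 4.63°, longitude -174.89°.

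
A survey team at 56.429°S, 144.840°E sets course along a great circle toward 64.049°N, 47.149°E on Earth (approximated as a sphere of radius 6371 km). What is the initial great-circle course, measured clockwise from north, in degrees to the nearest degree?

With φ₁ = -0.9849, φ₂ = 1.1179, Δλ = -1.7050 rad, the forward-azimuth formula gives
θ = atan2( sin Δλ cos φ₂ , cos φ₁ sin φ₂ − sin φ₁ cos φ₂ cos Δλ ) = atan2(-0.4337, 0.4484) = -44.04°.
Adding 360° brings this into [0°, 360°): 316°.

316°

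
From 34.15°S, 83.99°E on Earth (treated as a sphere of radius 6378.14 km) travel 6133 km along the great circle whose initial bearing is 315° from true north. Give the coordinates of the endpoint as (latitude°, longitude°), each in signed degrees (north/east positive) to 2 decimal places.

9.13°, 48.02°

Angular distance δ = d/R = 6133/6378.14 = 0.96157 rad; initial bearing θ = 5.4978 rad.
sin φ₂ = sin φ₁ cos δ + cos φ₁ sin δ cos θ = (-0.5614)(0.5722) + (0.8276)(0.8201)(0.7071) = 0.1587, so φ₂ = 9.13°.
Δλ = atan2(sin θ sin δ cos φ₁, cos δ − sin φ₁ sin φ₂) = atan2(-0.4799, 0.6613) = -35.968°.
λ₂ = 83.990° − 35.968° = 48.02°.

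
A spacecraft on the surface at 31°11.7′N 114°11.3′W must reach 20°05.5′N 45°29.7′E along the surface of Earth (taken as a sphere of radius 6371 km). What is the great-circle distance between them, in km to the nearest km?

13914 km

In radians: φ₁ = 0.5445, φ₂ = 0.3507, Δλ = 159.683° = 2.7870 rad.
cos c = sin φ₁ sin φ₂ + cos φ₁ cos φ₂ cos Δλ = (0.5180)(0.3435) + (0.8554)(0.9391)(-0.9378) = -0.57545,
so c = arccos(-0.57545) = 2.18395 rad.
Distance = R·c = 6371 × 2.1839 ≈ 13914 km.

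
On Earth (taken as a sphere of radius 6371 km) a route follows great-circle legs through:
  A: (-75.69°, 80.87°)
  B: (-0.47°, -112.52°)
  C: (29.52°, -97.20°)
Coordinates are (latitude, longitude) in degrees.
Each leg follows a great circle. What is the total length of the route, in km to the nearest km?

15212 km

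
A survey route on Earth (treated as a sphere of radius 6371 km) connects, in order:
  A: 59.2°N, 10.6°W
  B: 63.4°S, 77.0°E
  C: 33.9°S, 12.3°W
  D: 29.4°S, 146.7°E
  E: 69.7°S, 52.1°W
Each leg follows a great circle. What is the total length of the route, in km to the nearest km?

Leg A→B: central angle 2.4317 rad, distance 15492.5 km.
Leg B→C: central angle 1.0434 rad, distance 6647.8 km.
Leg C→D: central angle 1.9837 rad, distance 12638.3 km.
Leg D→E: central angle 1.3956 rad, distance 8891.5 km.
Total: 15492.5 + 6647.8 + 12638.3 + 8891.5 ≈ 43670 km.

43670 km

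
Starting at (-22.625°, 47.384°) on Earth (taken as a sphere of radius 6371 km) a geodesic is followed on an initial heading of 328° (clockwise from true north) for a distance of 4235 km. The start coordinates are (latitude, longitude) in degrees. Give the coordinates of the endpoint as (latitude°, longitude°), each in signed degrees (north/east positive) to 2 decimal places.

Angular distance δ = d/R = 4235/6371 = 0.66473 rad; initial bearing θ = 5.7247 rad.
sin φ₂ = sin φ₁ cos δ + cos φ₁ sin δ cos θ = (-0.3847)(0.7871) + (0.9230)(0.6168)(0.8480) = 0.1801, so φ₂ = 10.37°.
Δλ = atan2(sin θ sin δ cos φ₁, cos δ − sin φ₁ sin φ₂) = atan2(-0.3017, 0.8564) = -19.409°.
λ₂ = 47.384° − 19.409° = 27.97°.

10.37°, 27.97°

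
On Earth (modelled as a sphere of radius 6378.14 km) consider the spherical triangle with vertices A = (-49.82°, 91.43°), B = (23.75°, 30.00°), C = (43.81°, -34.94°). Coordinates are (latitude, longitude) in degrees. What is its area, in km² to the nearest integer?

26813288 km²

Side lengths (central angles): a = 0.9781, b = 2.5065, c = 1.5961 rad; semiperimeter s = 2.5403.
By l'Huilier's theorem, tan(E/4) = √[tan(s/2) tan((s−a)/2) tan((s−b)/2) tan((s−c)/2)], giving spherical excess E = 0.6591 rad.
Area = E·R² = 0.6591 × (6378.14)² ≈ 26813288 km².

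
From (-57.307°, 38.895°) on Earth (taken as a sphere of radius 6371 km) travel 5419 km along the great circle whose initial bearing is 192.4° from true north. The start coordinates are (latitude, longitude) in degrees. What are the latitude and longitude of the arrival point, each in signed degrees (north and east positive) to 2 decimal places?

-72.10°, -109.43°

Angular distance δ = d/R = 5419/6371 = 0.85057 rad; initial bearing θ = 3.3580 rad.
sin φ₂ = sin φ₁ cos δ + cos φ₁ sin δ cos θ = (-0.8416)(0.6596) + (0.5401)(0.7517)(-0.9767) = -0.9516, so φ₂ = -72.10°.
Δλ = atan2(sin θ sin δ cos φ₁, cos δ − sin φ₁ sin φ₂) = atan2(-0.0872, -0.1413) = -148.323°.
λ₂ = 38.895° − 148.323° = -109.43°.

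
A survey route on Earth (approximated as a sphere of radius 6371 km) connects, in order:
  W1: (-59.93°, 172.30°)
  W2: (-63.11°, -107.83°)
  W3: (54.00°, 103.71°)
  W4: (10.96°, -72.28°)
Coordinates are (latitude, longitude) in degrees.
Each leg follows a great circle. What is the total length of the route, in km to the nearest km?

34710 km

Leg W1→W2: central angle 0.6237 rad, distance 3973.8 km.
Leg W2→W3: central angle 2.8180 rad, distance 17953.8 km.
Leg W3→W4: central angle 2.0063 rad, distance 12781.9 km.
Total: 3973.8 + 17953.8 + 12781.9 ≈ 34710 km.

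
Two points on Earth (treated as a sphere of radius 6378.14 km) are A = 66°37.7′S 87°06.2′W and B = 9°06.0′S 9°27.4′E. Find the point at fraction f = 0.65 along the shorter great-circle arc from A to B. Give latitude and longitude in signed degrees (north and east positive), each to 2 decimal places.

-35.72°, -4.44°

Central angle δ = 1.4702 rad. Interpolating on the sphere with fraction f = 0.65:
P = [sin((1−f)δ)·A + sin(fδ)·B] / sin δ = 0.4947·A + 0.8208·B in Cartesian coordinates,
giving P = (0.8094, -0.0628, -0.5839), i.e. latitude -35.72°, longitude -4.44°.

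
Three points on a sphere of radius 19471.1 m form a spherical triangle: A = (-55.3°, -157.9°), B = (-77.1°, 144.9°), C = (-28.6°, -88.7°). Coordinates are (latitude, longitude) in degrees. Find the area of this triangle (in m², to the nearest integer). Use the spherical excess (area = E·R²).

101753008 m²

Side lengths (central angles): a = 1.2129, b = 0.9630, c = 0.5151 rad; semiperimeter s = 1.3455.
By l'Huilier's theorem, tan(E/4) = √[tan(s/2) tan((s−a)/2) tan((s−b)/2) tan((s−c)/2)], giving spherical excess E = 0.2684 rad.
Area = E·R² = 0.2684 × (19471.1)² ≈ 101753008 m².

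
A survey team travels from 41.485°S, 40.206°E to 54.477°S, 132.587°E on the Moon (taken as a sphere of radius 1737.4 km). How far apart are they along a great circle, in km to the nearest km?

1777 km

With latitudes φ₁ = -41.485°, φ₂ = -54.477° and longitude difference Δλ = 92.381°:
Haversine: a = sin²(Δφ/2) + cos φ₁ cos φ₂ sin²(Δλ/2) = 0.0128 + (0.7491)(0.5810)(0.5208) = 0.23947.
Central angle c = 2·arcsin(√a) = 1.02271 rad.
Distance = R·c = 1737.4 × 1.0227 ≈ 1777 km.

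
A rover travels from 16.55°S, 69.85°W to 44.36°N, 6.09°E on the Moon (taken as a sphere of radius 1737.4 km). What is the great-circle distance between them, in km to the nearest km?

In radians: φ₁ = -0.2889, φ₂ = 0.7742, Δλ = 75.940° = 1.3254 rad.
cos c = sin φ₁ sin φ₂ + cos φ₁ cos φ₂ cos Δλ = (-0.2849)(0.6992) + (0.9586)(0.7150)(0.2429) = -0.03266,
so c = arccos(-0.03266) = 1.60347 rad.
Distance = R·c = 1737.4 × 1.6035 ≈ 2786 km.

2786 km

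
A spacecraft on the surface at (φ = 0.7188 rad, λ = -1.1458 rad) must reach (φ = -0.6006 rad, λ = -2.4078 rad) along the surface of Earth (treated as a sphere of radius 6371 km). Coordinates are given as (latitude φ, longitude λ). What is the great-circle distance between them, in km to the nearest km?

With latitudes φ₁ = 41.184°, φ₂ = -34.412° and longitude difference Δλ = -72.307°:
cos c = sin φ₁ sin φ₂ + cos φ₁ cos φ₂ cos Δλ = (0.6585)(-0.5651) + (0.7526)(0.8250)(0.3039) = -0.18344,
so c = arccos(-0.18344) = 1.75528 rad.
Distance = R·c = 6371 × 1.7553 ≈ 11183 km.

11183 km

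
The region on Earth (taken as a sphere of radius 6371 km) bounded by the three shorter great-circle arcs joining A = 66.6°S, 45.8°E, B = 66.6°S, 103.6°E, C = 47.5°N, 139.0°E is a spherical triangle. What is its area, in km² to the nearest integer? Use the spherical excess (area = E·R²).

Side lengths (central angles): a = 2.0465, b = 2.3345, c = 0.3863 rad; semiperimeter s = 2.3836.
By l'Huilier's theorem, tan(E/4) = √[tan(s/2) tan((s−a)/2) tan((s−b)/2) tan((s−c)/2)], giving spherical excess E = 0.5079 rad.
Area = E·R² = 0.5079 × (6371)² ≈ 20615766 km².

20615766 km²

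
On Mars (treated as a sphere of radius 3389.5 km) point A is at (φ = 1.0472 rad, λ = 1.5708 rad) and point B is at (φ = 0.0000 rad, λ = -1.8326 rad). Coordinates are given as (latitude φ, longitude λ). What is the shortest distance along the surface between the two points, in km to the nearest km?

Let φ₁ = 1.0472 rad, φ₂ = 0.0000 rad, and Δλ = 2.8798 rad.
cos c = sin φ₁ sin φ₂ + cos φ₁ cos φ₂ cos Δλ = (0.8660)(0.0000) + (0.5000)(1.0000)(-0.9659) = -0.48296,
so c = arccos(-0.48296) = 2.07483 rad.
Distance = R·c = 3389.5 × 2.0748 ≈ 7033 km.

7033 km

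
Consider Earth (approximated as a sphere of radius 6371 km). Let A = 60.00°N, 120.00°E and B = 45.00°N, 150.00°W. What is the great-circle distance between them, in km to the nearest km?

5809 km

Let φ₁ = 1.0472 rad, φ₂ = 0.7854 rad, and Δλ = 1.5708 rad.
cos c = sin φ₁ sin φ₂ + cos φ₁ cos φ₂ cos Δλ = (0.8660)(0.7071) + (0.5000)(0.7071)(0.0000) = 0.61237,
so c = arccos(0.61237) = 0.91174 rad.
Distance = R·c = 6371 × 0.9117 ≈ 5809 km.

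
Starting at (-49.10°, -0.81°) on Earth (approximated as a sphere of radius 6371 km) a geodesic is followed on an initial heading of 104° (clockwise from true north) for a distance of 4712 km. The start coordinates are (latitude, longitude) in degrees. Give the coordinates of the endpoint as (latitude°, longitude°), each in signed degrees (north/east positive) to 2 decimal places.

Angular distance δ = d/R = 4712/6371 = 0.73960 rad; initial bearing θ = 1.8151 rad.
sin φ₂ = sin φ₁ cos δ + cos φ₁ sin δ cos θ = (-0.7559)(0.7387) + (0.6547)(0.6740)(-0.2419) = -0.6651, so φ₂ = -41.69°.
Δλ = atan2(sin θ sin δ cos φ₁, cos δ − sin φ₁ sin φ₂) = atan2(0.4282, 0.2360) = 61.139°.
λ₂ = -0.810° + 61.139° = 60.33°.

-41.69°, 60.33°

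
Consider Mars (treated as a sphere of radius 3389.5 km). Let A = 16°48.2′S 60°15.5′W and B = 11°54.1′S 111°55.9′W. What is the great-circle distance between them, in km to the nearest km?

2968 km

Let φ₁ = -0.2933 rad, φ₂ = -0.2077 rad, and Δλ = -0.9019 rad.
cos c = sin φ₁ sin φ₂ + cos φ₁ cos φ₂ cos Δλ = (-0.2891)(-0.2062) + (0.9573)(0.9785)(0.6201) = 0.64052,
so c = arccos(0.64052) = 0.87562 rad.
Distance = R·c = 3389.5 × 0.8756 ≈ 2968 km.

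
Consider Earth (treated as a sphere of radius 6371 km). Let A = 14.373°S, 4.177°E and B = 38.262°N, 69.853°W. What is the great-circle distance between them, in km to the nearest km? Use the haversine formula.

9653 km

Let φ₁ = -0.2509 rad, φ₂ = 0.6678 rad, and Δλ = -1.2921 rad.
Haversine: a = sin²(Δφ/2) + cos φ₁ cos φ₂ sin²(Δλ/2) = 0.1966 + (0.9687)(0.7852)(0.3624) = 0.47223.
Central angle c = 2·arcsin(√a) = 1.51522 rad.
Distance = R·c = 6371 × 1.5152 ≈ 9653 km.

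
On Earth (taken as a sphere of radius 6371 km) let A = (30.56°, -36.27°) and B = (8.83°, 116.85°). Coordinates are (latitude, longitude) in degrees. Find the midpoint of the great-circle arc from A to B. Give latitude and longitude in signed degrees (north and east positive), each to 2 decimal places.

55.96°, 56.33°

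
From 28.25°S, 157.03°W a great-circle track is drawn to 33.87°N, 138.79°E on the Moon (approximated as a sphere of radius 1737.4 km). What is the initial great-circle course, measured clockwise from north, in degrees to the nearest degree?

Δλ = -64.180° = -1.1202 rad.
y = sin Δλ · cos φ₂ = (-0.9002)(0.8303) = -0.7474
x = cos φ₁ sin φ₂ − sin φ₁ cos φ₂ cos Δλ = (0.8809)(0.5573) − (-0.4733)(0.8303)(0.4355) = 0.6621
θ = atan2(y, x) = -48.46°; adding 360° gives 312°.

312°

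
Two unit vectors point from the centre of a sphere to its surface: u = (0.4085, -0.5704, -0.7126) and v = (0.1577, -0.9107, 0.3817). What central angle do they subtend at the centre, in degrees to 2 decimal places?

71.83°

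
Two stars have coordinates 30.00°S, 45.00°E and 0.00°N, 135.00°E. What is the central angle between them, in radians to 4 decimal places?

With latitudes φ₁ = -30.000°, φ₂ = 0.000° and longitude difference Δλ = 90.000°:
cos c = sin φ₁ sin φ₂ + cos φ₁ cos φ₂ cos Δλ = (-0.5000)(0.0000) + (0.8660)(1.0000)(0.0000) = 0.00000,
so c = arccos(0.00000) = 1.57080 rad.
So the angular separation is 1.5708 rad.

1.5708 rad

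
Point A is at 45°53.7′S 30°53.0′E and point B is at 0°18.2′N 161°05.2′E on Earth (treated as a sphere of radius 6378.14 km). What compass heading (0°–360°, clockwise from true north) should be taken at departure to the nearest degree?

Δλ = 130.203° = 2.2725 rad.
y = sin Δλ · cos φ₂ = (0.7638)(1.0000) = 0.7637
x = cos φ₁ sin φ₂ − sin φ₁ cos φ₂ cos Δλ = (0.6960)(0.0053) − (-0.7181)(1.0000)(-0.6455) = -0.4598
θ = atan2(y, x) = 121.05°, so the bearing is 121°.

121°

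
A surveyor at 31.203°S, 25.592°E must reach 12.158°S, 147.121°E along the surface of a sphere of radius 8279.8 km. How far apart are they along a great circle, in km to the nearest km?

With latitudes φ₁ = -31.203°, φ₂ = -12.158° and longitude difference Δλ = 121.529°:
cos c = sin φ₁ sin φ₂ + cos φ₁ cos φ₂ cos Δλ = (-0.5181)(-0.2106) + (0.8553)(0.9776)(-0.5229) = -0.32814,
so c = arccos(-0.32814) = 1.90513 rad.
Distance = R·c = 8279.8 × 1.9051 ≈ 15774 km.

15774 km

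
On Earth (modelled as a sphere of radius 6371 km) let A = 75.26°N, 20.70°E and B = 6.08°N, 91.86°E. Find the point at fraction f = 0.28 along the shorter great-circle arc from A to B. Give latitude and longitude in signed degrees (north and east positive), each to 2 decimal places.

60.16°, 67.42°

The central angle between A and B is δ = 1.3856 rad.
With f = 0.28, the slerp weights are sin((1−f)δ)/sin δ = 0.8548 and sin(fδ)/sin δ = 0.3849.
Weighted sum of the unit vectors: (0.8548)·(0.2380,0.0899,0.9671) + (0.3849)·(-0.0323,0.9939,0.1059) = (0.1910, 0.4594, 0.8674).
Converting back: φ = atan2(z, √(x²+y²)) = 60.16°, λ = atan2(y, x) = 67.42°.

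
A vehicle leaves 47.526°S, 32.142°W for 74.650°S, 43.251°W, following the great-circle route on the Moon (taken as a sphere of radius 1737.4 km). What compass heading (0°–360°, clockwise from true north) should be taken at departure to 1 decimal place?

186.3°

Δλ = -11.109° = -0.1939 rad.
y = sin Δλ · cos φ₂ = (-0.1927)(0.2647) = -0.0510
x = cos φ₁ sin φ₂ − sin φ₁ cos φ₂ cos Δλ = (0.6753)(-0.9643) − (-0.7376)(0.2647)(0.9813) = -0.4596
θ = atan2(y, x) = -173.67°; adding 360° gives 186.3°.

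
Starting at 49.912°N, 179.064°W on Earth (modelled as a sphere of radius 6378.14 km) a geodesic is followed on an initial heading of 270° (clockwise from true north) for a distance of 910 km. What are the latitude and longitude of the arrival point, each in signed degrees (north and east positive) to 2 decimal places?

49.23°, 168.36°

Angular distance δ = d/R = 910/6378.14 = 0.14267 rad; initial bearing θ = 4.7124 rad.
sin φ₂ = sin φ₁ cos δ + cos φ₁ sin δ cos θ = (0.7651)(0.9898) + (0.6440)(0.1422)(-0.0000) = 0.7573, so φ₂ = 49.23°.
Δλ = atan2(sin θ sin δ cos φ₁, cos δ − sin φ₁ sin φ₂) = atan2(-0.0916, 0.4105) = -12.575°.
λ₂ = -179.064° − 12.575° = -191.64° → 168.36° after wrapping to (−180°, 180°].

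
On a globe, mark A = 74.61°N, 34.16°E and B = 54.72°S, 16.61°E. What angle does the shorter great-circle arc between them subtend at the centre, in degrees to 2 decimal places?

129.86°

In radians: φ₁ = 1.3022, φ₂ = -0.9550, Δλ = -17.550° = -0.3063 rad.
Haversine: a = sin²(Δφ/2) + cos φ₁ cos φ₂ sin²(Δλ/2) = 0.8169 + (0.2654)(0.5776)(0.0233) = 0.82046.
Central angle c = 2·arcsin(√a) = 2.26649 rad.
So the angular separation is 129.86°.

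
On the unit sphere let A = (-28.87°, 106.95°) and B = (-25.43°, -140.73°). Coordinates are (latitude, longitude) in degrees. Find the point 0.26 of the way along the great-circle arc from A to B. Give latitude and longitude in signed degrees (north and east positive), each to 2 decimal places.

The central angle between A and B is δ = 1.6640 rad.
With f = 0.26, the slerp weights are sin((1−f)δ)/sin δ = 0.9470 and sin(fδ)/sin δ = 0.4211.
Weighted sum of the unit vectors: (0.9470)·(-0.2553,0.8377,-0.4828) + (0.4211)·(-0.6992,-0.5716,-0.4294) = (-0.5362, 0.5526, -0.6381).
Converting back: φ = atan2(z, √(x²+y²)) = -39.65°, λ = atan2(y, x) = 134.14°.

-39.65°, 134.14°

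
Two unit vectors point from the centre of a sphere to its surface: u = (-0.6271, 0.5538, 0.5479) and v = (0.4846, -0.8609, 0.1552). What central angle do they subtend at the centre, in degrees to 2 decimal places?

u·v = -0.6956; |u| = 1.0001, |v| = 1.0000.
cos θ = (u·v)/(|u||v|) = -0.6955, so θ = 134.07°.

134.07°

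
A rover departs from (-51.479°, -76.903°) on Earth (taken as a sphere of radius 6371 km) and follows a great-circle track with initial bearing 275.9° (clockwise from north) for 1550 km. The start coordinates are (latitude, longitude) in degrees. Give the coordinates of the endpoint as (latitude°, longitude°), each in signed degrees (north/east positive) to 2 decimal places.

-48.07°, -97.92°

Angular distance δ = d/R = 1550/6371 = 0.24329 rad; initial bearing θ = 4.8154 rad.
sin φ₂ = sin φ₁ cos δ + cos φ₁ sin δ cos θ = (-0.7824)(0.9706) + (0.6228)(0.2409)(0.1028) = -0.7439, so φ₂ = -48.07°.
Δλ = atan2(sin θ sin δ cos φ₁, cos δ − sin φ₁ sin φ₂) = atan2(-0.1492, 0.3885) = -21.012°.
λ₂ = -76.903° − 21.012° = -97.92°.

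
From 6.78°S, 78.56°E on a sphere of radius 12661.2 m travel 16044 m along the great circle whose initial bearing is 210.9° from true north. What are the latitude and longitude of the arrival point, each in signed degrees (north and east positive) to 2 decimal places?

-58.04°, 10.78°

Angular distance δ = d/R = 16044/12661.2 = 1.26718 rad; initial bearing θ = 3.6809 rad.
sin φ₂ = sin φ₁ cos δ + cos φ₁ sin δ cos θ = (-0.1181)(0.2990) + (0.9930)(0.9543)(-0.8581) = -0.8484, so φ₂ = -58.04°.
Δλ = atan2(sin θ sin δ cos φ₁, cos δ − sin φ₁ sin φ₂) = atan2(-0.4866, 0.1988) = -67.777°.
λ₂ = 78.560° − 67.777° = 10.78°.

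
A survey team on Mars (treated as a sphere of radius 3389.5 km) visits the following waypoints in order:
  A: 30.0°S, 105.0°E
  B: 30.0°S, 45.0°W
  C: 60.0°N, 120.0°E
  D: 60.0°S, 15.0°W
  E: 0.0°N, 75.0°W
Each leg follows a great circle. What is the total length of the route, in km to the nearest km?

29304 km

Leg A→B: central angle 1.9818 rad, distance 6717.3 km.
Leg B→C: central angle 2.5892 rad, distance 8776.1 km.
Leg C→D: central angle 2.7565 rad, distance 9343.3 km.
Leg D→E: central angle 1.3181 rad, distance 4467.8 km.
Total: 6717.3 + 8776.1 + 9343.3 + 4467.8 ≈ 29304 km.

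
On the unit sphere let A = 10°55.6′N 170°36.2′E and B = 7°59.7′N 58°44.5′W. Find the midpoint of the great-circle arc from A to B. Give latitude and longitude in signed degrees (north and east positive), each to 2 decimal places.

Central angle δ = 2.2232 rad. Interpolating on the sphere with fraction f = 0.5:
P = [sin((1−f)δ)·A + sin(fδ)·B] / sin δ = 1.1281·A + 1.1281·B in Cartesian coordinates,
giving P = (-0.5131, -0.7741, 0.3707), i.e. latitude 21.76°, longitude -123.54°.

21.76°, -123.54°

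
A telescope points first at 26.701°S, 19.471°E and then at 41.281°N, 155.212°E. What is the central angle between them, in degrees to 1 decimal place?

With latitudes φ₁ = -26.701°, φ₂ = 41.281° and longitude difference Δλ = 135.741°:
cos c = sin φ₁ sin φ₂ + cos φ₁ cos φ₂ cos Δλ = (-0.4493)(0.6598) + (0.8934)(0.7515)(-0.7162) = -0.77726,
so c = arccos(-0.77726) = 2.46110 rad.
So the angular separation is 141.0°.

141.0°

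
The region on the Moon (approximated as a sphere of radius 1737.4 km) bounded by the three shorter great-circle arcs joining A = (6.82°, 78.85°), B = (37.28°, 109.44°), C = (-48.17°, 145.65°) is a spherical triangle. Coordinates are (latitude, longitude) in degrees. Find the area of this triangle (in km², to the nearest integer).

1934643 km²

Side lengths (central angles): a = 1.5940, b = 1.3975, c = 0.7197 rad; semiperimeter s = 1.8556.
By l'Huilier's theorem, tan(E/4) = √[tan(s/2) tan((s−a)/2) tan((s−b)/2) tan((s−c)/2)], giving spherical excess E = 0.6409 rad.
Area = E·R² = 0.6409 × (1737.4)² ≈ 1934643 km².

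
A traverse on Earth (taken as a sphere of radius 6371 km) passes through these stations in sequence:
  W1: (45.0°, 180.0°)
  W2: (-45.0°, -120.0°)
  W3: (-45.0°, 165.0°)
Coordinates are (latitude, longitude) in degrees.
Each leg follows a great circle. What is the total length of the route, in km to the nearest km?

17288 km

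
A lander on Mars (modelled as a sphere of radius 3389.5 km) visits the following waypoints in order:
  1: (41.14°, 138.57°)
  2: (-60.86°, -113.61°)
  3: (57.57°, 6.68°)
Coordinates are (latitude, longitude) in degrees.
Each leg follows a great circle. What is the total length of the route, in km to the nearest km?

Leg 1→2: central angle 2.3280 rad, distance 7890.6 km.
Leg 2→3: central angle 2.6238 rad, distance 8893.5 km.
Total: 7890.6 + 8893.5 ≈ 16784 km.

16784 km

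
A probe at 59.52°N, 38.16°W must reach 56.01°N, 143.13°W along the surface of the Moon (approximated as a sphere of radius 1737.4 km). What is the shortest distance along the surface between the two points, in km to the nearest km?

In radians: φ₁ = 1.0388, φ₂ = 0.9776, Δλ = -104.970° = -1.8321 rad.
cos c = sin φ₁ sin φ₂ + cos φ₁ cos φ₂ cos Δλ = (0.8618)(0.8291) + (0.5072)(0.5590)(-0.2583) = 0.64130,
so c = arccos(0.64130) = 0.87460 rad.
Distance = R·c = 1737.4 × 0.8746 ≈ 1520 km.

1520 km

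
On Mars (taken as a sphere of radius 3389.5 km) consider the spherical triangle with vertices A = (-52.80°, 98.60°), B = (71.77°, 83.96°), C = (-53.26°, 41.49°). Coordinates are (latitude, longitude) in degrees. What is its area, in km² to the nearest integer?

13561558 km²

Side lengths (central angles): a = 2.2435, b = 0.5832, c = 2.1816 rad; semiperimeter s = 2.5042.
By l'Huilier's theorem, tan(E/4) = √[tan(s/2) tan((s−a)/2) tan((s−b)/2) tan((s−c)/2)], giving spherical excess E = 1.1804 rad.
Area = E·R² = 1.1804 × (3389.5)² ≈ 13561558 km².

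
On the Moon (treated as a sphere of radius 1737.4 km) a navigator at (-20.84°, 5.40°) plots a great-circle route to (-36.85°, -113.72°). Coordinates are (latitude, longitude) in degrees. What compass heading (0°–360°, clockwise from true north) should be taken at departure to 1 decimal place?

With φ₁ = -0.3637, φ₂ = -0.6432, Δλ = -2.0790 rad, the forward-azimuth formula gives
θ = atan2( sin Δλ cos φ₂ , cos φ₁ sin φ₂ − sin φ₁ cos φ₂ cos Δλ ) = atan2(-0.6991, -0.6990) = -135.00°.
Adding 360° brings this into [0°, 360°): 225.0°.

225.0°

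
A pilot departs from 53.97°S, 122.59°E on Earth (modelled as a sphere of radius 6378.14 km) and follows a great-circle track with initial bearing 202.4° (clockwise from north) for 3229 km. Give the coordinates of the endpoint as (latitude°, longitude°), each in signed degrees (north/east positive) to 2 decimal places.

Angular distance δ = d/R = 3229/6378.14 = 0.50626 rad; initial bearing θ = 3.5325 rad.
sin φ₂ = sin φ₁ cos δ + cos φ₁ sin δ cos θ = (-0.8087)(0.8746) + (0.5882)(0.4849)(-0.9245) = -0.9710, so φ₂ = -76.16°.
Δλ = atan2(sin θ sin δ cos φ₁, cos δ − sin φ₁ sin φ₂) = atan2(-0.1087, 0.0893) = -50.585°.
λ₂ = 122.590° − 50.585° = 72.00°.

-76.16°, 72.00°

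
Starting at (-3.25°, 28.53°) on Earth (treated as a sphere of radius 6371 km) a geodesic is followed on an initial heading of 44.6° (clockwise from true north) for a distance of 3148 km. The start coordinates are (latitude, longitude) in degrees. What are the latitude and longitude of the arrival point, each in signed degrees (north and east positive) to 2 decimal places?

16.69°, 48.87°

Angular distance δ = d/R = 3148/6371 = 0.49411 rad; initial bearing θ = 0.7784 rad.
sin φ₂ = sin φ₁ cos δ + cos φ₁ sin δ cos θ = (-0.0567)(0.8804) + (0.9984)(0.4743)(0.7120) = 0.2872, so φ₂ = 16.69°.
Δλ = atan2(sin θ sin δ cos φ₁, cos δ − sin φ₁ sin φ₂) = atan2(0.3325, 0.8967) = 20.343°.
λ₂ = 28.530° + 20.343° = 48.87°.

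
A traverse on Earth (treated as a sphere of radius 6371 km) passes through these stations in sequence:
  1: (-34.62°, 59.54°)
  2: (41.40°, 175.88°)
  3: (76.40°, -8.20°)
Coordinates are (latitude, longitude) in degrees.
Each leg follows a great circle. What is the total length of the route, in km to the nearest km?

Leg 1→2: central angle 2.2779 rad, distance 14512.2 km.
Leg 2→3: central angle 1.0851 rad, distance 6913.1 km.
Total: 14512.2 + 6913.1 ≈ 21425 km.

21425 km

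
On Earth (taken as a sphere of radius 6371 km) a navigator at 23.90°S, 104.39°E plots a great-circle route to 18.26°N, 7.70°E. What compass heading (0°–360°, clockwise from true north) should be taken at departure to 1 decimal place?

284.4°

With φ₁ = -0.4171, φ₂ = 0.3187, Δλ = -1.6876 rad, the forward-azimuth formula gives
θ = atan2( sin Δλ cos φ₂ , cos φ₁ sin φ₂ − sin φ₁ cos φ₂ cos Δλ ) = atan2(-0.9432, 0.2416) = -75.63°.
Adding 360° brings this into [0°, 360°): 284.4°.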